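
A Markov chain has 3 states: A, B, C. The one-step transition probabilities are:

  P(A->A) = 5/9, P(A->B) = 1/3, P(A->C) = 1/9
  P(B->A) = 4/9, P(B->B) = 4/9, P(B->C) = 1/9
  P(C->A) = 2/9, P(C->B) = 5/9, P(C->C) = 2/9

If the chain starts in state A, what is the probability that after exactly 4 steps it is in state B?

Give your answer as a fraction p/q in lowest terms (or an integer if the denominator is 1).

Computing P^4 by repeated multiplication:
P^1 =
  A: [5/9, 1/3, 1/9]
  B: [4/9, 4/9, 1/9]
  C: [2/9, 5/9, 2/9]
P^2 =
  A: [13/27, 32/81, 10/81]
  B: [38/81, 11/27, 10/81]
  C: [34/81, 4/9, 11/81]
P^3 =
  A: [343/729, 295/729, 91/729]
  B: [38/81, 296/729, 91/729]
  C: [112/243, 301/729, 92/729]
P^4 =
  A: [3077/6561, 296/729, 820/6561]
  B: [3076/6561, 2665/6561, 820/6561]
  C: [3068/6561, 2672/6561, 821/6561]

(P^4)[A -> B] = 296/729

Answer: 296/729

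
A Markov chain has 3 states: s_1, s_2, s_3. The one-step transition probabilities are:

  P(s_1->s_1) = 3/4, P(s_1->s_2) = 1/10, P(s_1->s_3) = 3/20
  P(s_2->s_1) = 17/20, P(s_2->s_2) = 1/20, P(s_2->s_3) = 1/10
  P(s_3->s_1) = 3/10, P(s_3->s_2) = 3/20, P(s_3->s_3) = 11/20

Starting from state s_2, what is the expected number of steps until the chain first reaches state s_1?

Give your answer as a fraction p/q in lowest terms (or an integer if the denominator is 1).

Let h_i = expected steps to first reach s_1 from state i.
Boundary: h_s_1 = 0.
First-step equations for the other states:
  h_s_2 = 1 + 17/20*h_s_1 + 1/20*h_s_2 + 1/10*h_s_3
  h_s_3 = 1 + 3/10*h_s_1 + 3/20*h_s_2 + 11/20*h_s_3

Substituting h_s_1 = 0 and rearranging gives the linear system (I - Q) h = 1:
  [19/20, -1/10] . (h_s_2, h_s_3) = 1
  [-3/20, 9/20] . (h_s_2, h_s_3) = 1

Solving yields:
  h_s_2 = 4/3
  h_s_3 = 8/3

Starting state is s_2, so the expected hitting time is h_s_2 = 4/3.

Answer: 4/3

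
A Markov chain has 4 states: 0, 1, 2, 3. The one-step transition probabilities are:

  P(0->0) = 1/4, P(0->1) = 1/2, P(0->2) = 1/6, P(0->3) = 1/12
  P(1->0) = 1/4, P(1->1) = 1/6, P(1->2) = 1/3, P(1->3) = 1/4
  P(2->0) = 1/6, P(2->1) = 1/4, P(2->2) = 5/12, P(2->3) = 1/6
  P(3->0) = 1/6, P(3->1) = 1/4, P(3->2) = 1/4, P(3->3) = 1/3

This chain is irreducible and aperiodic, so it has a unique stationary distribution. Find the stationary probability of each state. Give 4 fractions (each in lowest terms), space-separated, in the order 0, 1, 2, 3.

Answer: 29/140 39/140 43/140 29/140

Derivation:
The stationary distribution satisfies pi = pi * P, i.e.:
  pi_0 = 1/4*pi_0 + 1/4*pi_1 + 1/6*pi_2 + 1/6*pi_3
  pi_1 = 1/2*pi_0 + 1/6*pi_1 + 1/4*pi_2 + 1/4*pi_3
  pi_2 = 1/6*pi_0 + 1/3*pi_1 + 5/12*pi_2 + 1/4*pi_3
  pi_3 = 1/12*pi_0 + 1/4*pi_1 + 1/6*pi_2 + 1/3*pi_3
with normalization: pi_0 + pi_1 + pi_2 + pi_3 = 1.

Using the first 3 balance equations plus normalization, the linear system A*pi = b is:
  [-3/4, 1/4, 1/6, 1/6] . pi = 0
  [1/2, -5/6, 1/4, 1/4] . pi = 0
  [1/6, 1/3, -7/12, 1/4] . pi = 0
  [1, 1, 1, 1] . pi = 1

Solving yields:
  pi_0 = 29/140
  pi_1 = 39/140
  pi_2 = 43/140
  pi_3 = 29/140

Verification (pi * P):
  29/140*1/4 + 39/140*1/4 + 43/140*1/6 + 29/140*1/6 = 29/140 = pi_0  (ok)
  29/140*1/2 + 39/140*1/6 + 43/140*1/4 + 29/140*1/4 = 39/140 = pi_1  (ok)
  29/140*1/6 + 39/140*1/3 + 43/140*5/12 + 29/140*1/4 = 43/140 = pi_2  (ok)
  29/140*1/12 + 39/140*1/4 + 43/140*1/6 + 29/140*1/3 = 29/140 = pi_3  (ok)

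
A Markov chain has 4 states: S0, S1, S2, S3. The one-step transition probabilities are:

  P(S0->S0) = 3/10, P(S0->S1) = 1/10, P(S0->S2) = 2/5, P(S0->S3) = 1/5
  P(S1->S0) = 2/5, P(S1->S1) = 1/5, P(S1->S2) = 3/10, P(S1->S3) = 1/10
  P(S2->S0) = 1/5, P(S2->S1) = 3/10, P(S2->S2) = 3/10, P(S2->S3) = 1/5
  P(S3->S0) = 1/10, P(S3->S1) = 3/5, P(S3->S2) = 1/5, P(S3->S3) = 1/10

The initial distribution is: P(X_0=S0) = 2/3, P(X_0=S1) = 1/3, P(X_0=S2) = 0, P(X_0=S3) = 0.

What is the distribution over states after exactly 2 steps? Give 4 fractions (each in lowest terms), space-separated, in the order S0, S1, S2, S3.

Answer: 73/300 27/100 19/60 17/100

Derivation:
Propagating the distribution step by step (d_{t+1} = d_t * P):
d_0 = (S0=2/3, S1=1/3, S2=0, S3=0)
  d_1[S0] = 2/3*3/10 + 1/3*2/5 + 0*1/5 + 0*1/10 = 1/3
  d_1[S1] = 2/3*1/10 + 1/3*1/5 + 0*3/10 + 0*3/5 = 2/15
  d_1[S2] = 2/3*2/5 + 1/3*3/10 + 0*3/10 + 0*1/5 = 11/30
  d_1[S3] = 2/3*1/5 + 1/3*1/10 + 0*1/5 + 0*1/10 = 1/6
d_1 = (S0=1/3, S1=2/15, S2=11/30, S3=1/6)
  d_2[S0] = 1/3*3/10 + 2/15*2/5 + 11/30*1/5 + 1/6*1/10 = 73/300
  d_2[S1] = 1/3*1/10 + 2/15*1/5 + 11/30*3/10 + 1/6*3/5 = 27/100
  d_2[S2] = 1/3*2/5 + 2/15*3/10 + 11/30*3/10 + 1/6*1/5 = 19/60
  d_2[S3] = 1/3*1/5 + 2/15*1/10 + 11/30*1/5 + 1/6*1/10 = 17/100
d_2 = (S0=73/300, S1=27/100, S2=19/60, S3=17/100)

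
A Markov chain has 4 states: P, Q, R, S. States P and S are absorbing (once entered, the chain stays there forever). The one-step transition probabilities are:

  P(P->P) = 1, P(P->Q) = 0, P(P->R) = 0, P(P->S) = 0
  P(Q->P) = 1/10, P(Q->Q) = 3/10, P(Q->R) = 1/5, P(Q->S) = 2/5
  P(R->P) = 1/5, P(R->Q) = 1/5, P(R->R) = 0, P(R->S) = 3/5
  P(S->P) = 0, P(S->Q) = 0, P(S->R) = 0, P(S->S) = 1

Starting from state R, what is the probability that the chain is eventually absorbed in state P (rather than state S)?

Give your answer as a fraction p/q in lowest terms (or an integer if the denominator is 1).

Answer: 8/33

Derivation:
Let a_i = P(absorbed in P | start in state i).
Boundary conditions: a_P = 1, a_S = 0.
For each transient state i, a_i = sum_j P(i->j) * a_j:
  a_Q = 1/10*a_P + 3/10*a_Q + 1/5*a_R + 2/5*a_S
  a_R = 1/5*a_P + 1/5*a_Q + 0*a_R + 3/5*a_S

Substituting a_P = 1 and a_S = 0, rearrange to (I - Q) a = r where r[i] = P(i -> P):
  [7/10, -1/5] . (a_Q, a_R) = 1/10
  [-1/5, 1] . (a_Q, a_R) = 1/5

Solving yields:
  a_Q = 7/33
  a_R = 8/33

Starting state is R, so the absorption probability is a_R = 8/33.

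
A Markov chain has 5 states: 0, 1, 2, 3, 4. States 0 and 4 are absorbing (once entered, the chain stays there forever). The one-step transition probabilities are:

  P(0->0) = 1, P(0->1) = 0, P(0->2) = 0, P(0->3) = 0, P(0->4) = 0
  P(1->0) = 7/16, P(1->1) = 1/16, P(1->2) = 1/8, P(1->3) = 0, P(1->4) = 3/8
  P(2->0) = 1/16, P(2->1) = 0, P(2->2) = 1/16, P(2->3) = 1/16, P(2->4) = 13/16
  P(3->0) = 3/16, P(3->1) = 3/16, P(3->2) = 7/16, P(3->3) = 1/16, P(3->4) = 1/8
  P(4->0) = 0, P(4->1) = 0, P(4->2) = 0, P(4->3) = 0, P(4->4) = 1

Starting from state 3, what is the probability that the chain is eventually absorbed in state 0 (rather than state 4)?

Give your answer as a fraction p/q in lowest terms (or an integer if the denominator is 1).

Let a_i = P(absorbed in 0 | start in state i).
Boundary conditions: a_0 = 1, a_4 = 0.
For each transient state i, a_i = sum_j P(i->j) * a_j:
  a_1 = 7/16*a_0 + 1/16*a_1 + 1/8*a_2 + 0*a_3 + 3/8*a_4
  a_2 = 1/16*a_0 + 0*a_1 + 1/16*a_2 + 1/16*a_3 + 13/16*a_4
  a_3 = 3/16*a_0 + 3/16*a_1 + 7/16*a_2 + 1/16*a_3 + 1/8*a_4

Substituting a_0 = 1 and a_4 = 0, rearrange to (I - Q) a = r where r[i] = P(i -> 0):
  [15/16, -1/8, 0] . (a_1, a_2, a_3) = 7/16
  [0, 15/16, -1/16] . (a_1, a_2, a_3) = 1/16
  [-3/16, -7/16, 15/16] . (a_1, a_2, a_3) = 3/16

Solving yields:
  a_1 = 781/1632
  a_2 = 97/1088
  a_3 = 367/1088

Starting state is 3, so the absorption probability is a_3 = 367/1088.

Answer: 367/1088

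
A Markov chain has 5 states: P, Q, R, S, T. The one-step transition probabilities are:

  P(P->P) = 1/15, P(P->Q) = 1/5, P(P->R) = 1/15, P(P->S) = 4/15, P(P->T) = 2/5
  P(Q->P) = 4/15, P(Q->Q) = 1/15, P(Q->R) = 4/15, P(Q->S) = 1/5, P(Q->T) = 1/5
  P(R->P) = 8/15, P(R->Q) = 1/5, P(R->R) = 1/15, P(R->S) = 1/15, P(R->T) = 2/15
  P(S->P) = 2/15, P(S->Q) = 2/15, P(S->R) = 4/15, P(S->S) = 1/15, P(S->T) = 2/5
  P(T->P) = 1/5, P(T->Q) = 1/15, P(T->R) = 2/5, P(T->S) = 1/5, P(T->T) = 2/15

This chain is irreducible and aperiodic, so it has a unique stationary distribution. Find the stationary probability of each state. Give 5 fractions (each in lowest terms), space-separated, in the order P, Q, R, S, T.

The stationary distribution satisfies pi = pi * P, i.e.:
  pi_P = 1/15*pi_P + 4/15*pi_Q + 8/15*pi_R + 2/15*pi_S + 1/5*pi_T
  pi_Q = 1/5*pi_P + 1/15*pi_Q + 1/5*pi_R + 2/15*pi_S + 1/15*pi_T
  pi_R = 1/15*pi_P + 4/15*pi_Q + 1/15*pi_R + 4/15*pi_S + 2/5*pi_T
  pi_S = 4/15*pi_P + 1/5*pi_Q + 1/15*pi_R + 1/15*pi_S + 1/5*pi_T
  pi_T = 2/5*pi_P + 1/5*pi_Q + 2/15*pi_R + 2/5*pi_S + 2/15*pi_T
with normalization: pi_P + pi_Q + pi_R + pi_S + pi_T = 1.

Using the first 4 balance equations plus normalization, the linear system A*pi = b is:
  [-14/15, 4/15, 8/15, 2/15, 1/5] . pi = 0
  [1/5, -14/15, 1/5, 2/15, 1/15] . pi = 0
  [1/15, 4/15, -14/15, 4/15, 2/5] . pi = 0
  [4/15, 1/5, 1/15, -14/15, 1/5] . pi = 0
  [1, 1, 1, 1, 1] . pi = 1

Solving yields:
  pi_P = 22152/93577
  pi_Q = 12852/93577
  pi_R = 19700/93577
  pi_S = 1409/8507
  pi_T = 23374/93577

Verification (pi * P):
  22152/93577*1/15 + 12852/93577*4/15 + 19700/93577*8/15 + 1409/8507*2/15 + 23374/93577*1/5 = 22152/93577 = pi_P  (ok)
  22152/93577*1/5 + 12852/93577*1/15 + 19700/93577*1/5 + 1409/8507*2/15 + 23374/93577*1/15 = 12852/93577 = pi_Q  (ok)
  22152/93577*1/15 + 12852/93577*4/15 + 19700/93577*1/15 + 1409/8507*4/15 + 23374/93577*2/5 = 19700/93577 = pi_R  (ok)
  22152/93577*4/15 + 12852/93577*1/5 + 19700/93577*1/15 + 1409/8507*1/15 + 23374/93577*1/5 = 1409/8507 = pi_S  (ok)
  22152/93577*2/5 + 12852/93577*1/5 + 19700/93577*2/15 + 1409/8507*2/5 + 23374/93577*2/15 = 23374/93577 = pi_T  (ok)

Answer: 22152/93577 12852/93577 19700/93577 1409/8507 23374/93577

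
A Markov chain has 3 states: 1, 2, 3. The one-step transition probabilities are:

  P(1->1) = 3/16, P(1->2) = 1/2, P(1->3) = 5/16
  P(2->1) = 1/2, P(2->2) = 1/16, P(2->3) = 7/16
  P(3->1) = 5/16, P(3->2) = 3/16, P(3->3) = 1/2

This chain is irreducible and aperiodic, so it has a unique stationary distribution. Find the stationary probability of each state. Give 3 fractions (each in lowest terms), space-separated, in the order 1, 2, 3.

Answer: 33/103 79/309 131/309

Derivation:
The stationary distribution satisfies pi = pi * P, i.e.:
  pi_1 = 3/16*pi_1 + 1/2*pi_2 + 5/16*pi_3
  pi_2 = 1/2*pi_1 + 1/16*pi_2 + 3/16*pi_3
  pi_3 = 5/16*pi_1 + 7/16*pi_2 + 1/2*pi_3
with normalization: pi_1 + pi_2 + pi_3 = 1.

Using the first 2 balance equations plus normalization, the linear system A*pi = b is:
  [-13/16, 1/2, 5/16] . pi = 0
  [1/2, -15/16, 3/16] . pi = 0
  [1, 1, 1] . pi = 1

Solving yields:
  pi_1 = 33/103
  pi_2 = 79/309
  pi_3 = 131/309

Verification (pi * P):
  33/103*3/16 + 79/309*1/2 + 131/309*5/16 = 33/103 = pi_1  (ok)
  33/103*1/2 + 79/309*1/16 + 131/309*3/16 = 79/309 = pi_2  (ok)
  33/103*5/16 + 79/309*7/16 + 131/309*1/2 = 131/309 = pi_3  (ok)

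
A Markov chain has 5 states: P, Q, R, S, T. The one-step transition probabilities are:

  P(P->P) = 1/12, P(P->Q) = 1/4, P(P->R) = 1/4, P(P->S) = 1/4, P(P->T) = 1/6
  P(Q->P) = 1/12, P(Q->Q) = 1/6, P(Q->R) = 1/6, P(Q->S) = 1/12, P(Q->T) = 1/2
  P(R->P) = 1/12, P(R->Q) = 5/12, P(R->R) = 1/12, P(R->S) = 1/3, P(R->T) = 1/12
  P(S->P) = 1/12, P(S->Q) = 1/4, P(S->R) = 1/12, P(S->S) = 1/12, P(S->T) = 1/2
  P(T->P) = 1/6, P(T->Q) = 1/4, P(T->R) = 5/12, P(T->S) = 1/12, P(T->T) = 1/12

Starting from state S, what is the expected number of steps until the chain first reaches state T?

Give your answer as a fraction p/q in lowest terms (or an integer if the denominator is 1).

Let h_i = expected steps to first reach T from state i.
Boundary: h_T = 0.
First-step equations for the other states:
  h_P = 1 + 1/12*h_P + 1/4*h_Q + 1/4*h_R + 1/4*h_S + 1/6*h_T
  h_Q = 1 + 1/12*h_P + 1/6*h_Q + 1/6*h_R + 1/12*h_S + 1/2*h_T
  h_R = 1 + 1/12*h_P + 5/12*h_Q + 1/12*h_R + 1/3*h_S + 1/12*h_T
  h_S = 1 + 1/12*h_P + 1/4*h_Q + 1/12*h_R + 1/12*h_S + 1/2*h_T

Substituting h_T = 0 and rearranging gives the linear system (I - Q) h = 1:
  [11/12, -1/4, -1/4, -1/4] . (h_P, h_Q, h_R, h_S) = 1
  [-1/12, 5/6, -1/6, -1/12] . (h_P, h_Q, h_R, h_S) = 1
  [-1/12, -5/12, 11/12, -1/3] . (h_P, h_Q, h_R, h_S) = 1
  [-1/12, -1/4, -1/12, 11/12] . (h_P, h_Q, h_R, h_S) = 1

Solving yields:
  h_P = 15564/4691
  h_Q = 11448/4691
  h_R = 15768/4691
  h_S = 11088/4691

Starting state is S, so the expected hitting time is h_S = 11088/4691.

Answer: 11088/4691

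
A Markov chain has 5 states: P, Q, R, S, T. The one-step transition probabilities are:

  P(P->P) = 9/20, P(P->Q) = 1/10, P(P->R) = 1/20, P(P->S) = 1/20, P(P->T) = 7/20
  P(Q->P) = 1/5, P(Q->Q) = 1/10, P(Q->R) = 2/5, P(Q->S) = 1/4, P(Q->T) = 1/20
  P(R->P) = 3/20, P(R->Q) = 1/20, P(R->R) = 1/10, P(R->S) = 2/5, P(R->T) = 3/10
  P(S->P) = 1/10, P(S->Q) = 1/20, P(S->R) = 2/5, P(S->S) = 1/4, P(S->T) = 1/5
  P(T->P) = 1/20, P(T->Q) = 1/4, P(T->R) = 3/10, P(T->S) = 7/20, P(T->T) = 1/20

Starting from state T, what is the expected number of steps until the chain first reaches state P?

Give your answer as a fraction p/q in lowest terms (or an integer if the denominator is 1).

Let h_i = expected steps to first reach P from state i.
Boundary: h_P = 0.
First-step equations for the other states:
  h_Q = 1 + 1/5*h_P + 1/10*h_Q + 2/5*h_R + 1/4*h_S + 1/20*h_T
  h_R = 1 + 3/20*h_P + 1/20*h_Q + 1/10*h_R + 2/5*h_S + 3/10*h_T
  h_S = 1 + 1/10*h_P + 1/20*h_Q + 2/5*h_R + 1/4*h_S + 1/5*h_T
  h_T = 1 + 1/20*h_P + 1/4*h_Q + 3/10*h_R + 7/20*h_S + 1/20*h_T

Substituting h_P = 0 and rearranging gives the linear system (I - Q) h = 1:
  [9/10, -2/5, -1/4, -1/20] . (h_Q, h_R, h_S, h_T) = 1
  [-1/20, 9/10, -2/5, -3/10] . (h_Q, h_R, h_S, h_T) = 1
  [-1/20, -2/5, 3/4, -1/5] . (h_Q, h_R, h_S, h_T) = 1
  [-1/4, -3/10, -7/20, 19/20] . (h_Q, h_R, h_S, h_T) = 1

Solving yields:
  h_Q = 52310/6727
  h_R = 56615/6727
  h_S = 58750/6727
  h_T = 60370/6727

Starting state is T, so the expected hitting time is h_T = 60370/6727.

Answer: 60370/6727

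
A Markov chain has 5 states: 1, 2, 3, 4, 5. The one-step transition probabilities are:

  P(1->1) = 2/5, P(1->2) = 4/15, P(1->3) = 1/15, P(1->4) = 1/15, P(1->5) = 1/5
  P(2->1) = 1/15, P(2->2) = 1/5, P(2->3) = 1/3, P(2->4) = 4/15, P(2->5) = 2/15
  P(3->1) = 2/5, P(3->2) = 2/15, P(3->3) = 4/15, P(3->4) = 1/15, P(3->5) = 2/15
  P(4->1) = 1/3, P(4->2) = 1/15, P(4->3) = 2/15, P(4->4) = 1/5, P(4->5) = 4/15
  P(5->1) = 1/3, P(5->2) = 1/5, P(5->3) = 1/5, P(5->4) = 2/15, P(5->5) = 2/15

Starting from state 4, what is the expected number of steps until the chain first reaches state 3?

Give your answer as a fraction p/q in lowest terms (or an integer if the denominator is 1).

Answer: 16730/2703

Derivation:
Let h_i = expected steps to first reach 3 from state i.
Boundary: h_3 = 0.
First-step equations for the other states:
  h_1 = 1 + 2/5*h_1 + 4/15*h_2 + 1/15*h_3 + 1/15*h_4 + 1/5*h_5
  h_2 = 1 + 1/15*h_1 + 1/5*h_2 + 1/3*h_3 + 4/15*h_4 + 2/15*h_5
  h_4 = 1 + 1/3*h_1 + 1/15*h_2 + 2/15*h_3 + 1/5*h_4 + 4/15*h_5
  h_5 = 1 + 1/3*h_1 + 1/5*h_2 + 1/5*h_3 + 2/15*h_4 + 2/15*h_5

Substituting h_3 = 0 and rearranging gives the linear system (I - Q) h = 1:
  [3/5, -4/15, -1/15, -1/5] . (h_1, h_2, h_4, h_5) = 1
  [-1/15, 4/5, -4/15, -2/15] . (h_1, h_2, h_4, h_5) = 1
  [-1/3, -1/15, 4/5, -4/15] . (h_1, h_2, h_4, h_5) = 1
  [-1/3, -1/5, -2/15, 13/15] . (h_1, h_2, h_4, h_5) = 1

Solving yields:
  h_1 = 17215/2703
  h_2 = 12940/2703
  h_4 = 16730/2703
  h_5 = 300/53

Starting state is 4, so the expected hitting time is h_4 = 16730/2703.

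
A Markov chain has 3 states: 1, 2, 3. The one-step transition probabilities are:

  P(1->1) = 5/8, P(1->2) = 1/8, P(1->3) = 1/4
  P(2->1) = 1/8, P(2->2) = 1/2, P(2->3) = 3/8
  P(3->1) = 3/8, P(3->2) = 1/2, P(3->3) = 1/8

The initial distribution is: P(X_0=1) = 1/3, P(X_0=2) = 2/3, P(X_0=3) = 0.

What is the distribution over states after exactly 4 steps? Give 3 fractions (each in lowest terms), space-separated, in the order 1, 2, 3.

Propagating the distribution step by step (d_{t+1} = d_t * P):
d_0 = (1=1/3, 2=2/3, 3=0)
  d_1[1] = 1/3*5/8 + 2/3*1/8 + 0*3/8 = 7/24
  d_1[2] = 1/3*1/8 + 2/3*1/2 + 0*1/2 = 3/8
  d_1[3] = 1/3*1/4 + 2/3*3/8 + 0*1/8 = 1/3
d_1 = (1=7/24, 2=3/8, 3=1/3)
  d_2[1] = 7/24*5/8 + 3/8*1/8 + 1/3*3/8 = 17/48
  d_2[2] = 7/24*1/8 + 3/8*1/2 + 1/3*1/2 = 25/64
  d_2[3] = 7/24*1/4 + 3/8*3/8 + 1/3*1/8 = 49/192
d_2 = (1=17/48, 2=25/64, 3=49/192)
  d_3[1] = 17/48*5/8 + 25/64*1/8 + 49/192*3/8 = 281/768
  d_3[2] = 17/48*1/8 + 25/64*1/2 + 49/192*1/2 = 47/128
  d_3[3] = 17/48*1/4 + 25/64*3/8 + 49/192*1/8 = 205/768
d_3 = (1=281/768, 2=47/128, 3=205/768)
  d_4[1] = 281/768*5/8 + 47/128*1/8 + 205/768*3/8 = 1151/3072
  d_4[2] = 281/768*1/8 + 47/128*1/2 + 205/768*1/2 = 743/2048
  d_4[3] = 281/768*1/4 + 47/128*3/8 + 205/768*1/8 = 1613/6144
d_4 = (1=1151/3072, 2=743/2048, 3=1613/6144)

Answer: 1151/3072 743/2048 1613/6144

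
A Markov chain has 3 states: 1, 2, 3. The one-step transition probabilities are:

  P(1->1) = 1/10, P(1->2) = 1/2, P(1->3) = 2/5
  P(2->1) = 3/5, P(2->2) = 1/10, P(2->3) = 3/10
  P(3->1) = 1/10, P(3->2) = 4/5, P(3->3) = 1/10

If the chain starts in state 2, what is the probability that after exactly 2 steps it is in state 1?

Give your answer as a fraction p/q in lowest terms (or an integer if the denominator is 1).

Computing P^2 by repeated multiplication:
P^1 =
  1: [1/10, 1/2, 2/5]
  2: [3/5, 1/10, 3/10]
  3: [1/10, 4/5, 1/10]
P^2 =
  1: [7/20, 21/50, 23/100]
  2: [3/20, 11/20, 3/10]
  3: [1/2, 21/100, 29/100]

(P^2)[2 -> 1] = 3/20

Answer: 3/20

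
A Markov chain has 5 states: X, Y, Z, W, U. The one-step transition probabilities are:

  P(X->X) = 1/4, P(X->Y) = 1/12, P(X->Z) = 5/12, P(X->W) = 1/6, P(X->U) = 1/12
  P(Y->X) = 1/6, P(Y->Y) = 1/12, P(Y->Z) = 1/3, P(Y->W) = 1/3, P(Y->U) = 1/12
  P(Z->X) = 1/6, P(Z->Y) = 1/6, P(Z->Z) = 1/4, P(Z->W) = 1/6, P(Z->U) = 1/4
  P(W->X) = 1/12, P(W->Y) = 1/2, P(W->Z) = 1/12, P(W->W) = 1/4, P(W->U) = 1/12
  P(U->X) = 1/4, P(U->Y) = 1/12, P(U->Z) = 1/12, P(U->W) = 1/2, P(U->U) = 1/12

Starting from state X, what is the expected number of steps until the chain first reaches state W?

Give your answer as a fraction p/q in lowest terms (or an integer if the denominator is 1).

Answer: 6372/1465

Derivation:
Let h_i = expected steps to first reach W from state i.
Boundary: h_W = 0.
First-step equations for the other states:
  h_X = 1 + 1/4*h_X + 1/12*h_Y + 5/12*h_Z + 1/6*h_W + 1/12*h_U
  h_Y = 1 + 1/6*h_X + 1/12*h_Y + 1/3*h_Z + 1/3*h_W + 1/12*h_U
  h_Z = 1 + 1/6*h_X + 1/6*h_Y + 1/4*h_Z + 1/6*h_W + 1/4*h_U
  h_U = 1 + 1/4*h_X + 1/12*h_Y + 1/12*h_Z + 1/2*h_W + 1/12*h_U

Substituting h_W = 0 and rearranging gives the linear system (I - Q) h = 1:
  [3/4, -1/12, -5/12, -1/12] . (h_X, h_Y, h_Z, h_U) = 1
  [-1/6, 11/12, -1/3, -1/12] . (h_X, h_Y, h_Z, h_U) = 1
  [-1/6, -1/6, 3/4, -1/4] . (h_X, h_Y, h_Z, h_U) = 1
  [-1/4, -1/12, -1/12, 11/12] . (h_X, h_Y, h_Z, h_U) = 1

Solving yields:
  h_X = 6372/1465
  h_Y = 1068/293
  h_Z = 6012/1465
  h_U = 4368/1465

Starting state is X, so the expected hitting time is h_X = 6372/1465.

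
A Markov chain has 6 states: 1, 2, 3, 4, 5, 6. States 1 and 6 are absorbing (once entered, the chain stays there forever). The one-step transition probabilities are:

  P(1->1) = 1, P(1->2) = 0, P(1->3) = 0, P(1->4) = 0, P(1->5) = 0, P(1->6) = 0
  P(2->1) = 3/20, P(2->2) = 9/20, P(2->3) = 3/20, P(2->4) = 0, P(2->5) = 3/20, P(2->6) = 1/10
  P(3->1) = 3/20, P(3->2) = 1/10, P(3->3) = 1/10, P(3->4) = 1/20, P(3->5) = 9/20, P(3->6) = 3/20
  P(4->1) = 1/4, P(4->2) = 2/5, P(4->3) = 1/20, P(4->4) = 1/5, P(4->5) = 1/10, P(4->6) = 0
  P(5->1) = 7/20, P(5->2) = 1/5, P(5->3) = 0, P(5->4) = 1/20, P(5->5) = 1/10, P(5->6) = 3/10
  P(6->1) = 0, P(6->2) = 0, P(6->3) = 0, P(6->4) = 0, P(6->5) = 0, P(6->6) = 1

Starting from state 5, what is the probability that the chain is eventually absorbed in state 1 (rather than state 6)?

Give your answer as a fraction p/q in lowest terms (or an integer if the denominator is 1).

Let a_i = P(absorbed in 1 | start in state i).
Boundary conditions: a_1 = 1, a_6 = 0.
For each transient state i, a_i = sum_j P(i->j) * a_j:
  a_2 = 3/20*a_1 + 9/20*a_2 + 3/20*a_3 + 0*a_4 + 3/20*a_5 + 1/10*a_6
  a_3 = 3/20*a_1 + 1/10*a_2 + 1/10*a_3 + 1/20*a_4 + 9/20*a_5 + 3/20*a_6
  a_4 = 1/4*a_1 + 2/5*a_2 + 1/20*a_3 + 1/5*a_4 + 1/10*a_5 + 0*a_6
  a_5 = 7/20*a_1 + 1/5*a_2 + 0*a_3 + 1/20*a_4 + 1/10*a_5 + 3/10*a_6

Substituting a_1 = 1 and a_6 = 0, rearrange to (I - Q) a = r where r[i] = P(i -> 1):
  [11/20, -3/20, 0, -3/20] . (a_2, a_3, a_4, a_5) = 3/20
  [-1/10, 9/10, -1/20, -9/20] . (a_2, a_3, a_4, a_5) = 3/20
  [-2/5, -1/20, 4/5, -1/10] . (a_2, a_3, a_4, a_5) = 1/4
  [-1/5, 0, -1/20, 9/10] . (a_2, a_3, a_4, a_5) = 7/20

Solving yields:
  a_2 = 9238/16111
  a_3 = 26443/48333
  a_4 = 11323/16111
  a_5 = 26842/48333

Starting state is 5, so the absorption probability is a_5 = 26842/48333.

Answer: 26842/48333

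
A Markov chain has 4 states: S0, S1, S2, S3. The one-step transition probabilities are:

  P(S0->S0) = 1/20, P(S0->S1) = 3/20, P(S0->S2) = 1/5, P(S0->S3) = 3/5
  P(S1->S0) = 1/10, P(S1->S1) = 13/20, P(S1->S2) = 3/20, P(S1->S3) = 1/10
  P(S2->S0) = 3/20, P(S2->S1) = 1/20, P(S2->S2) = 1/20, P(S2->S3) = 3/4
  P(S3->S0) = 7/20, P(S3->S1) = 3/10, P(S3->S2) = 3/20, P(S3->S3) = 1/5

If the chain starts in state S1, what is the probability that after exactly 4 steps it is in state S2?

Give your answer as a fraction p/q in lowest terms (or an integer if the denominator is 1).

Computing P^4 by repeated multiplication:
P^1 =
  S0: [1/20, 3/20, 1/5, 3/5]
  S1: [1/10, 13/20, 3/20, 1/10]
  S2: [3/20, 1/20, 1/20, 3/4]
  S3: [7/20, 3/10, 3/20, 1/5]
P^2 =
  S0: [103/400, 59/200, 53/400, 63/200]
  S1: [51/400, 19/40, 7/50, 103/400]
  S2: [113/400, 113/400, 61/400, 113/400]
  S3: [7/50, 63/200, 61/400, 157/400]
P^3 =
  S0: [69/400, 663/2000, 1197/8000, 2771/8000]
  S1: [33/200, 3297/8000, 1139/8000, 561/2000]
  S2: [1313/8000, 2547/8000, 1191/8000, 2949/8000]
  S3: [159/800, 2809/8000, 567/4000, 2467/8000]
P^4 =
  S0: [3709/20000, 56439/160000, 11493/80000, 50903/160000]
  S1: [27039/160000, 3839/10000, 11521/80000, 9699/32000]
  S2: [30623/160000, 11187/32000, 22931/160000, 50511/160000]
  S3: [27879/160000, 57223/160000, 11661/80000, 6447/20000]

(P^4)[S1 -> S2] = 11521/80000

Answer: 11521/80000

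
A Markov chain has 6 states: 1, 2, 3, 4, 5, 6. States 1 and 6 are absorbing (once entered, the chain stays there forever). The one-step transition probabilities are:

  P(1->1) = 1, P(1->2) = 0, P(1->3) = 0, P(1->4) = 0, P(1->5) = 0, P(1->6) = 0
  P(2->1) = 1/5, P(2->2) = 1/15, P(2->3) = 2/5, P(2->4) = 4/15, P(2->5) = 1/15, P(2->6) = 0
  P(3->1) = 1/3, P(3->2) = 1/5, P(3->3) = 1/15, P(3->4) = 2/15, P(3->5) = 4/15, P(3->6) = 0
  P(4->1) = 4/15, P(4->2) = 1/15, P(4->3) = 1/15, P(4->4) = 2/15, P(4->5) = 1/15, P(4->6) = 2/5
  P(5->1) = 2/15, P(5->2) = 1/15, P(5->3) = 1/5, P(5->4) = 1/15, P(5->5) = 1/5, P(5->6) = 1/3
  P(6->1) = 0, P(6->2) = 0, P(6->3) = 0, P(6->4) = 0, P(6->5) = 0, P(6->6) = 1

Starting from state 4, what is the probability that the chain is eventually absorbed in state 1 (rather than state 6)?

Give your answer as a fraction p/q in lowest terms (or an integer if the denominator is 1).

Let a_i = P(absorbed in 1 | start in state i).
Boundary conditions: a_1 = 1, a_6 = 0.
For each transient state i, a_i = sum_j P(i->j) * a_j:
  a_2 = 1/5*a_1 + 1/15*a_2 + 2/5*a_3 + 4/15*a_4 + 1/15*a_5 + 0*a_6
  a_3 = 1/3*a_1 + 1/5*a_2 + 1/15*a_3 + 2/15*a_4 + 4/15*a_5 + 0*a_6
  a_4 = 4/15*a_1 + 1/15*a_2 + 1/15*a_3 + 2/15*a_4 + 1/15*a_5 + 2/5*a_6
  a_5 = 2/15*a_1 + 1/15*a_2 + 1/5*a_3 + 1/15*a_4 + 1/5*a_5 + 1/3*a_6

Substituting a_1 = 1 and a_6 = 0, rearrange to (I - Q) a = r where r[i] = P(i -> 1):
  [14/15, -2/5, -4/15, -1/15] . (a_2, a_3, a_4, a_5) = 1/5
  [-1/5, 14/15, -2/15, -4/15] . (a_2, a_3, a_4, a_5) = 1/3
  [-1/15, -1/15, 13/15, -1/15] . (a_2, a_3, a_4, a_5) = 4/15
  [-1/15, -1/5, -1/15, 4/5] . (a_2, a_3, a_4, a_5) = 2/15

Solving yields:
  a_2 = 7745/11621
  a_3 = 15959/23242
  a_4 = 10341/23242
  a_5 = 5008/11621

Starting state is 4, so the absorption probability is a_4 = 10341/23242.

Answer: 10341/23242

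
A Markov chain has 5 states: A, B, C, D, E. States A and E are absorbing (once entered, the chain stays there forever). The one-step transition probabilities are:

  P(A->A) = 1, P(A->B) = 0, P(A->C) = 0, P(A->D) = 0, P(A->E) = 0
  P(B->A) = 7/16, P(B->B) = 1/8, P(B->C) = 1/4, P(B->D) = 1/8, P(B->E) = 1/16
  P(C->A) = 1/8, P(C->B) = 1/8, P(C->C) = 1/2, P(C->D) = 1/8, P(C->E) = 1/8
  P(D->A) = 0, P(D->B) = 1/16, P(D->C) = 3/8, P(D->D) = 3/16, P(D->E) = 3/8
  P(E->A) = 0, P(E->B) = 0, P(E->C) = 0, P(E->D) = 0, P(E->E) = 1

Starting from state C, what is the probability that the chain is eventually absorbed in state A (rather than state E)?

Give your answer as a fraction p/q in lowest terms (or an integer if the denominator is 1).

Let a_i = P(absorbed in A | start in state i).
Boundary conditions: a_A = 1, a_E = 0.
For each transient state i, a_i = sum_j P(i->j) * a_j:
  a_B = 7/16*a_A + 1/8*a_B + 1/4*a_C + 1/8*a_D + 1/16*a_E
  a_C = 1/8*a_A + 1/8*a_B + 1/2*a_C + 1/8*a_D + 1/8*a_E
  a_D = 0*a_A + 1/16*a_B + 3/8*a_C + 3/16*a_D + 3/8*a_E

Substituting a_A = 1 and a_E = 0, rearrange to (I - Q) a = r where r[i] = P(i -> A):
  [7/8, -1/4, -1/8] . (a_B, a_C, a_D) = 7/16
  [-1/8, 1/2, -1/8] . (a_B, a_C, a_D) = 1/8
  [-1/16, -3/8, 13/16] . (a_B, a_C, a_D) = 0

Solving yields:
  a_B = 193/284
  a_C = 139/284
  a_D = 79/284

Starting state is C, so the absorption probability is a_C = 139/284.

Answer: 139/284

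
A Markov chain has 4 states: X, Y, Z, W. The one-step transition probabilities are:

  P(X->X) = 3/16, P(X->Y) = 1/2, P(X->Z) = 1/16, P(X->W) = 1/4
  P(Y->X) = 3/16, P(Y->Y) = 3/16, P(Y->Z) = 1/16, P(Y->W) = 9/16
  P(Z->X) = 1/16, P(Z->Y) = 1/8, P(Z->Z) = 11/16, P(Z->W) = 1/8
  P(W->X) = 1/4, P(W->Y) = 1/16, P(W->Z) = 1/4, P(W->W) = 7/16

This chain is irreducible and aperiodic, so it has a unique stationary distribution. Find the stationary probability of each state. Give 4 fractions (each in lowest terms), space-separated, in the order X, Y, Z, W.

Answer: 1/6 23/129 85/258 14/43

Derivation:
The stationary distribution satisfies pi = pi * P, i.e.:
  pi_X = 3/16*pi_X + 3/16*pi_Y + 1/16*pi_Z + 1/4*pi_W
  pi_Y = 1/2*pi_X + 3/16*pi_Y + 1/8*pi_Z + 1/16*pi_W
  pi_Z = 1/16*pi_X + 1/16*pi_Y + 11/16*pi_Z + 1/4*pi_W
  pi_W = 1/4*pi_X + 9/16*pi_Y + 1/8*pi_Z + 7/16*pi_W
with normalization: pi_X + pi_Y + pi_Z + pi_W = 1.

Using the first 3 balance equations plus normalization, the linear system A*pi = b is:
  [-13/16, 3/16, 1/16, 1/4] . pi = 0
  [1/2, -13/16, 1/8, 1/16] . pi = 0
  [1/16, 1/16, -5/16, 1/4] . pi = 0
  [1, 1, 1, 1] . pi = 1

Solving yields:
  pi_X = 1/6
  pi_Y = 23/129
  pi_Z = 85/258
  pi_W = 14/43

Verification (pi * P):
  1/6*3/16 + 23/129*3/16 + 85/258*1/16 + 14/43*1/4 = 1/6 = pi_X  (ok)
  1/6*1/2 + 23/129*3/16 + 85/258*1/8 + 14/43*1/16 = 23/129 = pi_Y  (ok)
  1/6*1/16 + 23/129*1/16 + 85/258*11/16 + 14/43*1/4 = 85/258 = pi_Z  (ok)
  1/6*1/4 + 23/129*9/16 + 85/258*1/8 + 14/43*7/16 = 14/43 = pi_W  (ok)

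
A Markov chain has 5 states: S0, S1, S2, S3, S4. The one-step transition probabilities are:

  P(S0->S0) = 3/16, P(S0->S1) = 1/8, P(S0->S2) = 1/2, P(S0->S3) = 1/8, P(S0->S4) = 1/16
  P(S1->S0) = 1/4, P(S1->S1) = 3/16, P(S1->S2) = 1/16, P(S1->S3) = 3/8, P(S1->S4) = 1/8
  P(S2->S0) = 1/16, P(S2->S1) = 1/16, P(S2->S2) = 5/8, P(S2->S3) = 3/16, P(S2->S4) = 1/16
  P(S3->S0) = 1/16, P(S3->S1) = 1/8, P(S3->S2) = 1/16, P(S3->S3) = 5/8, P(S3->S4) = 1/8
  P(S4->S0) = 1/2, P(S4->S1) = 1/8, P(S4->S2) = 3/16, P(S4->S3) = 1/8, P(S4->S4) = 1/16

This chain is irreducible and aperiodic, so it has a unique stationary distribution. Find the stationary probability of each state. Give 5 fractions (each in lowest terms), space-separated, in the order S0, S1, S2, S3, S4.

Answer: 1281/9077 3068/27231 2814/9077 9397/27231 827/9077

Derivation:
The stationary distribution satisfies pi = pi * P, i.e.:
  pi_S0 = 3/16*pi_S0 + 1/4*pi_S1 + 1/16*pi_S2 + 1/16*pi_S3 + 1/2*pi_S4
  pi_S1 = 1/8*pi_S0 + 3/16*pi_S1 + 1/16*pi_S2 + 1/8*pi_S3 + 1/8*pi_S4
  pi_S2 = 1/2*pi_S0 + 1/16*pi_S1 + 5/8*pi_S2 + 1/16*pi_S3 + 3/16*pi_S4
  pi_S3 = 1/8*pi_S0 + 3/8*pi_S1 + 3/16*pi_S2 + 5/8*pi_S3 + 1/8*pi_S4
  pi_S4 = 1/16*pi_S0 + 1/8*pi_S1 + 1/16*pi_S2 + 1/8*pi_S3 + 1/16*pi_S4
with normalization: pi_S0 + pi_S1 + pi_S2 + pi_S3 + pi_S4 = 1.

Using the first 4 balance equations plus normalization, the linear system A*pi = b is:
  [-13/16, 1/4, 1/16, 1/16, 1/2] . pi = 0
  [1/8, -13/16, 1/16, 1/8, 1/8] . pi = 0
  [1/2, 1/16, -3/8, 1/16, 3/16] . pi = 0
  [1/8, 3/8, 3/16, -3/8, 1/8] . pi = 0
  [1, 1, 1, 1, 1] . pi = 1

Solving yields:
  pi_S0 = 1281/9077
  pi_S1 = 3068/27231
  pi_S2 = 2814/9077
  pi_S3 = 9397/27231
  pi_S4 = 827/9077

Verification (pi * P):
  1281/9077*3/16 + 3068/27231*1/4 + 2814/9077*1/16 + 9397/27231*1/16 + 827/9077*1/2 = 1281/9077 = pi_S0  (ok)
  1281/9077*1/8 + 3068/27231*3/16 + 2814/9077*1/16 + 9397/27231*1/8 + 827/9077*1/8 = 3068/27231 = pi_S1  (ok)
  1281/9077*1/2 + 3068/27231*1/16 + 2814/9077*5/8 + 9397/27231*1/16 + 827/9077*3/16 = 2814/9077 = pi_S2  (ok)
  1281/9077*1/8 + 3068/27231*3/8 + 2814/9077*3/16 + 9397/27231*5/8 + 827/9077*1/8 = 9397/27231 = pi_S3  (ok)
  1281/9077*1/16 + 3068/27231*1/8 + 2814/9077*1/16 + 9397/27231*1/8 + 827/9077*1/16 = 827/9077 = pi_S4  (ok)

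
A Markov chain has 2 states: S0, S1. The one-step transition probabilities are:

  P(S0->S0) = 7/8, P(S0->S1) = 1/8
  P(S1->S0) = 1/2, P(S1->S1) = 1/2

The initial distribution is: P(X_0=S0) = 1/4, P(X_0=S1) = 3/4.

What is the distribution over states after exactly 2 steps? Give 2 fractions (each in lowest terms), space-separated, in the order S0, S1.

Propagating the distribution step by step (d_{t+1} = d_t * P):
d_0 = (S0=1/4, S1=3/4)
  d_1[S0] = 1/4*7/8 + 3/4*1/2 = 19/32
  d_1[S1] = 1/4*1/8 + 3/4*1/2 = 13/32
d_1 = (S0=19/32, S1=13/32)
  d_2[S0] = 19/32*7/8 + 13/32*1/2 = 185/256
  d_2[S1] = 19/32*1/8 + 13/32*1/2 = 71/256
d_2 = (S0=185/256, S1=71/256)

Answer: 185/256 71/256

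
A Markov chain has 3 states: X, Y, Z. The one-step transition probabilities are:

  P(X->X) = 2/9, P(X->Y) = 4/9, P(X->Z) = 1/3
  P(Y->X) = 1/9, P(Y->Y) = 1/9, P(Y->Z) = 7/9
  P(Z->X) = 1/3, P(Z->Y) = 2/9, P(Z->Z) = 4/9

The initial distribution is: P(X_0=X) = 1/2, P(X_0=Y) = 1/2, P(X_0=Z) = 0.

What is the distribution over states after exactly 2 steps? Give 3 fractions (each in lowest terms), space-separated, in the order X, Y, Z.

Propagating the distribution step by step (d_{t+1} = d_t * P):
d_0 = (X=1/2, Y=1/2, Z=0)
  d_1[X] = 1/2*2/9 + 1/2*1/9 + 0*1/3 = 1/6
  d_1[Y] = 1/2*4/9 + 1/2*1/9 + 0*2/9 = 5/18
  d_1[Z] = 1/2*1/3 + 1/2*7/9 + 0*4/9 = 5/9
d_1 = (X=1/6, Y=5/18, Z=5/9)
  d_2[X] = 1/6*2/9 + 5/18*1/9 + 5/9*1/3 = 41/162
  d_2[Y] = 1/6*4/9 + 5/18*1/9 + 5/9*2/9 = 37/162
  d_2[Z] = 1/6*1/3 + 5/18*7/9 + 5/9*4/9 = 14/27
d_2 = (X=41/162, Y=37/162, Z=14/27)

Answer: 41/162 37/162 14/27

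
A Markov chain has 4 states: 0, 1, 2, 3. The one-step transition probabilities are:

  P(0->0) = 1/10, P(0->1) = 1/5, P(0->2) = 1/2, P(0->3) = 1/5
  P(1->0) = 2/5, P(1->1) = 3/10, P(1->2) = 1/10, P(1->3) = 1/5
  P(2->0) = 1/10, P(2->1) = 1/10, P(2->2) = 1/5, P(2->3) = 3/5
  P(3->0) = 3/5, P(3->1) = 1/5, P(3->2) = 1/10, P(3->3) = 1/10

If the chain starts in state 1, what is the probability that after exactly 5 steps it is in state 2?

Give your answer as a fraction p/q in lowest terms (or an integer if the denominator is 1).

Computing P^5 by repeated multiplication:
P^1 =
  0: [1/10, 1/5, 1/2, 1/5]
  1: [2/5, 3/10, 1/10, 1/5]
  2: [1/10, 1/10, 1/5, 3/5]
  3: [3/5, 1/5, 1/10, 1/10]
P^2 =
  0: [13/50, 17/100, 19/100, 19/50]
  1: [29/100, 11/50, 27/100, 11/50]
  2: [43/100, 19/100, 4/25, 11/50]
  3: [21/100, 21/100, 7/20, 23/100]
P^3 =
  0: [341/1000, 99/500, 223/1000, 119/500]
  1: [69/250, 39/200, 243/1000, 143/500]
  2: [267/1000, 203/1000, 36/125, 121/500]
  3: [139/500, 93/500, 219/1000, 317/1000]
P^4 =
  0: [174/625, 79/400, 2587/10000, 1327/5000]
  1: [603/2000, 122/625, 2347/10000, 1343/5000]
  2: [2819/10000, 383/2000, 589/2500, 291/1000]
  3: [3143/10000, 1967/10000, 2331/10000, 2559/10000]
P^5 =
  0: [5839/20000, 4847/25000, 23723/100000, 13847/50000]
  1: [14643/50000, 3921/20000, 24407/100000, 13351/50000]
  2: [6059/20000, 19559/100000, 1477/6250, 13257/50000]
  3: [3587/12500, 4909/25000, 24903/100000, 5353/20000]

(P^5)[1 -> 2] = 24407/100000

Answer: 24407/100000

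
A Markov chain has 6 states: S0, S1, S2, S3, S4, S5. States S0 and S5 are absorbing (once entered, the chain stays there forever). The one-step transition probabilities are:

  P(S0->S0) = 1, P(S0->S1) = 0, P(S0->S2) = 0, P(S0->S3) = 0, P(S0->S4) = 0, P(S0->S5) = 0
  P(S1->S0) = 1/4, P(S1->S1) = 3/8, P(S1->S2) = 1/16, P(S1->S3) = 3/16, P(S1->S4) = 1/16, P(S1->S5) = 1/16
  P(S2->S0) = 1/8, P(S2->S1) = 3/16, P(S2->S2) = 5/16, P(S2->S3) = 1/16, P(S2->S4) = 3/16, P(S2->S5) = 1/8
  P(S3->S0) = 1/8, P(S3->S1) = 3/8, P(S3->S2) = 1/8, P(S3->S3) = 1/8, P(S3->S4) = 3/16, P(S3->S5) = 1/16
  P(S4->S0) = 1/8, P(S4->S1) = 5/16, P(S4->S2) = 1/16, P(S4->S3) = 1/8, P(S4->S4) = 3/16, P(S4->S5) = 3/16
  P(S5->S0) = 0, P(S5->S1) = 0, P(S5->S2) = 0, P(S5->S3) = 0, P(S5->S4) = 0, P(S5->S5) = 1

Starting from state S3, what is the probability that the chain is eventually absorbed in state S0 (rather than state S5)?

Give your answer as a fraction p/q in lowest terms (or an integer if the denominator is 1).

Let a_i = P(absorbed in S0 | start in state i).
Boundary conditions: a_S0 = 1, a_S5 = 0.
For each transient state i, a_i = sum_j P(i->j) * a_j:
  a_S1 = 1/4*a_S0 + 3/8*a_S1 + 1/16*a_S2 + 3/16*a_S3 + 1/16*a_S4 + 1/16*a_S5
  a_S2 = 1/8*a_S0 + 3/16*a_S1 + 5/16*a_S2 + 1/16*a_S3 + 3/16*a_S4 + 1/8*a_S5
  a_S3 = 1/8*a_S0 + 3/8*a_S1 + 1/8*a_S2 + 1/8*a_S3 + 3/16*a_S4 + 1/16*a_S5
  a_S4 = 1/8*a_S0 + 5/16*a_S1 + 1/16*a_S2 + 1/8*a_S3 + 3/16*a_S4 + 3/16*a_S5

Substituting a_S0 = 1 and a_S5 = 0, rearrange to (I - Q) a = r where r[i] = P(i -> S0):
  [5/8, -1/16, -3/16, -1/16] . (a_S1, a_S2, a_S3, a_S4) = 1/4
  [-3/16, 11/16, -1/16, -3/16] . (a_S1, a_S2, a_S3, a_S4) = 1/8
  [-3/8, -1/8, 7/8, -3/16] . (a_S1, a_S2, a_S3, a_S4) = 1/8
  [-5/16, -1/16, -1/8, 13/16] . (a_S1, a_S2, a_S3, a_S4) = 1/8

Solving yields:
  a_S1 = 9526/13345
  a_S2 = 7914/13345
  a_S3 = 8764/13345
  a_S4 = 7674/13345

Starting state is S3, so the absorption probability is a_S3 = 8764/13345.

Answer: 8764/13345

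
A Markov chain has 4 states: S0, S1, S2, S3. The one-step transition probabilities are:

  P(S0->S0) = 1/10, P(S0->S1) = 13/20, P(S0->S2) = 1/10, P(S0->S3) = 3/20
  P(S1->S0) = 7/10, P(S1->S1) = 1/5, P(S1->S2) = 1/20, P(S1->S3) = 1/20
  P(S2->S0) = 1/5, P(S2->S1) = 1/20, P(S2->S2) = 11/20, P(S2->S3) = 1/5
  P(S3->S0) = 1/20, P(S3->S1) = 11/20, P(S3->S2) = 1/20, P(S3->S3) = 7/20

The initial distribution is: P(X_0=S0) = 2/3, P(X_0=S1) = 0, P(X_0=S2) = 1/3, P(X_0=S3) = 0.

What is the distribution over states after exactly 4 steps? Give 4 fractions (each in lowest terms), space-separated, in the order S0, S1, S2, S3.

Answer: 20861/60000 34367/96000 69139/480000 12023/80000

Derivation:
Propagating the distribution step by step (d_{t+1} = d_t * P):
d_0 = (S0=2/3, S1=0, S2=1/3, S3=0)
  d_1[S0] = 2/3*1/10 + 0*7/10 + 1/3*1/5 + 0*1/20 = 2/15
  d_1[S1] = 2/3*13/20 + 0*1/5 + 1/3*1/20 + 0*11/20 = 9/20
  d_1[S2] = 2/3*1/10 + 0*1/20 + 1/3*11/20 + 0*1/20 = 1/4
  d_1[S3] = 2/3*3/20 + 0*1/20 + 1/3*1/5 + 0*7/20 = 1/6
d_1 = (S0=2/15, S1=9/20, S2=1/4, S3=1/6)
  d_2[S0] = 2/15*1/10 + 9/20*7/10 + 1/4*1/5 + 1/6*1/20 = 29/75
  d_2[S1] = 2/15*13/20 + 9/20*1/5 + 1/4*1/20 + 1/6*11/20 = 337/1200
  d_2[S2] = 2/15*1/10 + 9/20*1/20 + 1/4*11/20 + 1/6*1/20 = 109/600
  d_2[S3] = 2/15*3/20 + 9/20*1/20 + 1/4*1/5 + 1/6*7/20 = 181/1200
d_2 = (S0=29/75, S1=337/1200, S2=109/600, S3=181/1200)
  d_3[S0] = 29/75*1/10 + 337/1200*7/10 + 109/600*1/5 + 181/1200*1/20 = 2233/8000
  d_3[S1] = 29/75*13/20 + 337/1200*1/5 + 109/600*1/20 + 181/1200*11/20 = 9589/24000
  d_3[S2] = 29/75*1/10 + 337/1200*1/20 + 109/600*11/20 + 181/1200*1/20 = 961/6000
  d_3[S3] = 29/75*3/20 + 337/1200*1/20 + 109/600*1/5 + 181/1200*7/20 = 967/6000
d_3 = (S0=2233/8000, S1=9589/24000, S2=961/6000, S3=967/6000)
  d_4[S0] = 2233/8000*1/10 + 9589/24000*7/10 + 961/6000*1/5 + 967/6000*1/20 = 20861/60000
  d_4[S1] = 2233/8000*13/20 + 9589/24000*1/5 + 961/6000*1/20 + 967/6000*11/20 = 34367/96000
  d_4[S2] = 2233/8000*1/10 + 9589/24000*1/20 + 961/6000*11/20 + 967/6000*1/20 = 69139/480000
  d_4[S3] = 2233/8000*3/20 + 9589/24000*1/20 + 961/6000*1/5 + 967/6000*7/20 = 12023/80000
d_4 = (S0=20861/60000, S1=34367/96000, S2=69139/480000, S3=12023/80000)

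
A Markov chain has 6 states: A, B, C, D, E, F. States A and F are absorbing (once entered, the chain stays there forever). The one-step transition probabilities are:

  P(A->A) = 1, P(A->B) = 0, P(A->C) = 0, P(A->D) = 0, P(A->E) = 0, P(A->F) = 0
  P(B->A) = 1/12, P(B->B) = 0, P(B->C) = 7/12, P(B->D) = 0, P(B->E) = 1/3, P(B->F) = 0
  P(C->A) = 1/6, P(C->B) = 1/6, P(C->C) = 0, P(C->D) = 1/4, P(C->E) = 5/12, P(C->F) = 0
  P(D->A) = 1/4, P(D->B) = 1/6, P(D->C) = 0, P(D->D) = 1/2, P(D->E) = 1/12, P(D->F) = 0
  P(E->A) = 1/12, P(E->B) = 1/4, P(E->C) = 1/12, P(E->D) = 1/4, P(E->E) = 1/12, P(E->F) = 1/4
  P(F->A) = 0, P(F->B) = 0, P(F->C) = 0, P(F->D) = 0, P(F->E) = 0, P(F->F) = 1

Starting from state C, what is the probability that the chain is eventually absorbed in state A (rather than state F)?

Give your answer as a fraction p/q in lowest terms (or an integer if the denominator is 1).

Answer: 1267/1735

Derivation:
Let a_i = P(absorbed in A | start in state i).
Boundary conditions: a_A = 1, a_F = 0.
For each transient state i, a_i = sum_j P(i->j) * a_j:
  a_B = 1/12*a_A + 0*a_B + 7/12*a_C + 0*a_D + 1/3*a_E + 0*a_F
  a_C = 1/6*a_A + 1/6*a_B + 0*a_C + 1/4*a_D + 5/12*a_E + 0*a_F
  a_D = 1/4*a_A + 1/6*a_B + 0*a_C + 1/2*a_D + 1/12*a_E + 0*a_F
  a_E = 1/12*a_A + 1/4*a_B + 1/12*a_C + 1/4*a_D + 1/12*a_E + 1/4*a_F

Substituting a_A = 1 and a_F = 0, rearrange to (I - Q) a = r where r[i] = P(i -> A):
  [1, -7/12, 0, -1/3] . (a_B, a_C, a_D, a_E) = 1/12
  [-1/6, 1, -1/4, -5/12] . (a_B, a_C, a_D, a_E) = 1/6
  [-1/6, 0, 1/2, -1/12] . (a_B, a_C, a_D, a_E) = 1/4
  [-1/4, -1/12, -1/4, 11/12] . (a_B, a_C, a_D, a_E) = 1/12

Solving yields:
  a_B = 1216/1735
  a_C = 1267/1735
  a_D = 1439/1735
  a_E = 997/1735

Starting state is C, so the absorption probability is a_C = 1267/1735.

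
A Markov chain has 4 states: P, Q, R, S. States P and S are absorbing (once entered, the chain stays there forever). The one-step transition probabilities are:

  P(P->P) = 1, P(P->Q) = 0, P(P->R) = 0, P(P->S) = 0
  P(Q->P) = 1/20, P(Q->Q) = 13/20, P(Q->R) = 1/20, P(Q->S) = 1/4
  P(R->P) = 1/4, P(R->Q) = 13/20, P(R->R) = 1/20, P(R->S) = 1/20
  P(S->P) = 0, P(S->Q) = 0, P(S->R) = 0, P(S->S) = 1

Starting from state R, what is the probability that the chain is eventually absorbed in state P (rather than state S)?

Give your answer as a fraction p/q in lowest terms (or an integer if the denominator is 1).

Answer: 2/5

Derivation:
Let a_i = P(absorbed in P | start in state i).
Boundary conditions: a_P = 1, a_S = 0.
For each transient state i, a_i = sum_j P(i->j) * a_j:
  a_Q = 1/20*a_P + 13/20*a_Q + 1/20*a_R + 1/4*a_S
  a_R = 1/4*a_P + 13/20*a_Q + 1/20*a_R + 1/20*a_S

Substituting a_P = 1 and a_S = 0, rearrange to (I - Q) a = r where r[i] = P(i -> P):
  [7/20, -1/20] . (a_Q, a_R) = 1/20
  [-13/20, 19/20] . (a_Q, a_R) = 1/4

Solving yields:
  a_Q = 1/5
  a_R = 2/5

Starting state is R, so the absorption probability is a_R = 2/5.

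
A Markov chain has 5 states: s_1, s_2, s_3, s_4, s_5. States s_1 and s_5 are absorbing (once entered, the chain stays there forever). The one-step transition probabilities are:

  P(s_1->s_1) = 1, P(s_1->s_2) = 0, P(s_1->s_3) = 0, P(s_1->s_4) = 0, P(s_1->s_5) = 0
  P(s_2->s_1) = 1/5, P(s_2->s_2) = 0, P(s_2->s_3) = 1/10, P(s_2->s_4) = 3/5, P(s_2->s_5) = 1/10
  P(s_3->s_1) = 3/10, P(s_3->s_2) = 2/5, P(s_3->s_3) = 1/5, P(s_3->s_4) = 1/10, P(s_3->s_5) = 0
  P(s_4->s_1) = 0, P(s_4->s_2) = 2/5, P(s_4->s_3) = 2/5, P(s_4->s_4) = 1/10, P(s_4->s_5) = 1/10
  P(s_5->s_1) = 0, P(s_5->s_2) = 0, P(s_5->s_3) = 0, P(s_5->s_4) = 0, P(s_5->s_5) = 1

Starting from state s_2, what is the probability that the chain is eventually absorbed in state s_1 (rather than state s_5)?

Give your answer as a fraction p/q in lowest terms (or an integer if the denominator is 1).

Answer: 235/352

Derivation:
Let a_i = P(absorbed in s_1 | start in state i).
Boundary conditions: a_s_1 = 1, a_s_5 = 0.
For each transient state i, a_i = sum_j P(i->j) * a_j:
  a_s_2 = 1/5*a_s_1 + 0*a_s_2 + 1/10*a_s_3 + 3/5*a_s_4 + 1/10*a_s_5
  a_s_3 = 3/10*a_s_1 + 2/5*a_s_2 + 1/5*a_s_3 + 1/10*a_s_4 + 0*a_s_5
  a_s_4 = 0*a_s_1 + 2/5*a_s_2 + 2/5*a_s_3 + 1/10*a_s_4 + 1/10*a_s_5

Substituting a_s_1 = 1 and a_s_5 = 0, rearrange to (I - Q) a = r where r[i] = P(i -> s_1):
  [1, -1/10, -3/5] . (a_s_2, a_s_3, a_s_4) = 1/5
  [-2/5, 4/5, -1/10] . (a_s_2, a_s_3, a_s_4) = 3/10
  [-2/5, -2/5, 9/10] . (a_s_2, a_s_3, a_s_4) = 0

Solving yields:
  a_s_2 = 235/352
  a_s_3 = 139/176
  a_s_4 = 57/88

Starting state is s_2, so the absorption probability is a_s_2 = 235/352.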